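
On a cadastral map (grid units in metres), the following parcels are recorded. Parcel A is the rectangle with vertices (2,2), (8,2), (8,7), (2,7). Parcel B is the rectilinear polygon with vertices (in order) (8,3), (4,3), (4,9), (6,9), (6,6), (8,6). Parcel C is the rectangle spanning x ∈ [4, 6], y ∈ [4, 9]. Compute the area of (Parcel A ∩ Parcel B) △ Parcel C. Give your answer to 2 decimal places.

12.00

|Parcel A ∩ Parcel B| = 14.
|(Parcel A ∩ Parcel B) ∩ Parcel C| = 6.
|(Parcel A ∩ Parcel B) △ Parcel C| = 14 + 10 − 12 = 12.00.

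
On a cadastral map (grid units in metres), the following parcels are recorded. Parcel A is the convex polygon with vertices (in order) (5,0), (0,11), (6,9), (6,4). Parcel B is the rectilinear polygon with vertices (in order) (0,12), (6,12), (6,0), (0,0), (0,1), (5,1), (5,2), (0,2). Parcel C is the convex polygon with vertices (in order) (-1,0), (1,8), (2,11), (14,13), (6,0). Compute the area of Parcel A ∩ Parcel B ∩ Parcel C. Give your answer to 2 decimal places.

27.88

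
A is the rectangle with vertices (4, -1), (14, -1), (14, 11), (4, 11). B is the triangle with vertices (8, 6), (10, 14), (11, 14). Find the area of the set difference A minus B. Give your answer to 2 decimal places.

|A| = 120, |A∩B| = 1.5625.
|A ∖ B| = |A| − |A∩B| = 120 − 1.5625 = 118.44.

118.44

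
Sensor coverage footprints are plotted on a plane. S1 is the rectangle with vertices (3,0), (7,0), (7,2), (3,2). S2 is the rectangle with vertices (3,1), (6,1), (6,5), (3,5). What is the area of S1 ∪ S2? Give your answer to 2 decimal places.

17.00

By inclusion–exclusion:
Individual areas: |S1| = 8, |S2| = 12.
|S1∩S2|: x∈[3,6], y∈[1,2] → 3·1 = 3.
|S1 ∪ S2| = 20 − 3 = 17.00.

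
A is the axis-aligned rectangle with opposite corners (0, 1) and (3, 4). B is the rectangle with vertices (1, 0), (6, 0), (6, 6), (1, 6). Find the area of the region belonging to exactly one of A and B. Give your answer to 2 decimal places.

|A∩B|: x∈[1,3], y∈[1,4] → 2·3 = 6.
|A △ B| = |A| + |B| − 2·|A∩B| = 9 + 30 − 12 = 27.00.

27.00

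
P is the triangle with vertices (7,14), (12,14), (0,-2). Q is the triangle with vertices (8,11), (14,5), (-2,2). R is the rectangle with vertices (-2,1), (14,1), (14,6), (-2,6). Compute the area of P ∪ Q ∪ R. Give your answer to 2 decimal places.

By inclusion–exclusion:
Individual areas: |P| = 40, |Q| = 57, |R| = 80.
|P∩Q| = 17.7708.
|P∩R| = 8.5938.
|Q∩R| = 30.6111.
|P∩Q∩R| = 6.2089.
|P ∪ Q ∪ R| = 177 − 56.9756 + 6.2089 = 126.23.

126.23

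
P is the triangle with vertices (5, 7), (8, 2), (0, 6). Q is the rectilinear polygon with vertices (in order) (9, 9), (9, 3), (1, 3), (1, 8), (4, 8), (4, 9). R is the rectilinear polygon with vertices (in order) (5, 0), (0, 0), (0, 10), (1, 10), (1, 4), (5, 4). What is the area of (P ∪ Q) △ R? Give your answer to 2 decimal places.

63.35

|P ∪ Q| = 46.05.
|(P ∪ Q) ∩ R| = 4.35.
|(P ∪ Q) △ R| = 46.05 + 26 − 8.7 = 63.35.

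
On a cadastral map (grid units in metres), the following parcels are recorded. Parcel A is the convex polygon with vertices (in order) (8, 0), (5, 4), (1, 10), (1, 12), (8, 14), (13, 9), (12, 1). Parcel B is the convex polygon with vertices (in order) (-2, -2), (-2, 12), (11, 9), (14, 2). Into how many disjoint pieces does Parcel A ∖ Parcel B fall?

2

Parcel A ∖ Parcel B splits into 2 disjoint pieces (area 2.0951, area 32.5744).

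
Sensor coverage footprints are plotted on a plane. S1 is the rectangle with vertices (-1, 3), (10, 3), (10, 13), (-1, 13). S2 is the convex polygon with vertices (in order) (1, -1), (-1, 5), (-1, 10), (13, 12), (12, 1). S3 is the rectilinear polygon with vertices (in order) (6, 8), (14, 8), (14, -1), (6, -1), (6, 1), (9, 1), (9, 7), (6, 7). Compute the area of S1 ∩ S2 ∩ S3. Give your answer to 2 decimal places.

The intersection is the polygon with vertices (9,3), (9,7), (6,7), (6,8), (10,8), (10,3).
By the shoelace formula its area is 8.00.

8.00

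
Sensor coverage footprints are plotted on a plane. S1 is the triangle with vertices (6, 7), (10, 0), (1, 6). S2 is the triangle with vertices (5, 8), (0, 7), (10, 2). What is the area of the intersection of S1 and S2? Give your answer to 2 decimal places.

9.98

The intersection is the polygon with vertices (8.4,2.8), (1.714,6.143), (5.857,6.971), (6.364,6.364).
By the shoelace formula its area is 9.98.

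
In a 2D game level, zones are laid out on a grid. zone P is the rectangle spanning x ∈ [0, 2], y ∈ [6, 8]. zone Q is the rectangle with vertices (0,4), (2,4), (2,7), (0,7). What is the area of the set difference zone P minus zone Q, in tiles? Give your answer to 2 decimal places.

|zone P∩zone Q|: x∈[0,2], y∈[6,7] → 2·1 = 2.
|zone P| = 4.
|zone P ∖ zone Q| = |zone P| − |zone P∩zone Q| = 4 − 2 = 2.00.

2.00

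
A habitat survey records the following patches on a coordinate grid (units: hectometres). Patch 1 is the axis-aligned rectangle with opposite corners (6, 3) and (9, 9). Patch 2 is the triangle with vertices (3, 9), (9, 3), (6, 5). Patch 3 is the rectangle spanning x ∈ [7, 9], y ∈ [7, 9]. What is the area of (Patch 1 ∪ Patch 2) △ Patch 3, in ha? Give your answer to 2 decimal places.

|Patch 1 ∪ Patch 2| = 19.5.
|(Patch 1 ∪ Patch 2) ∩ Patch 3| = 4.
|(Patch 1 ∪ Patch 2) △ Patch 3| = 19.5 + 4 − 8 = 15.50.

15.50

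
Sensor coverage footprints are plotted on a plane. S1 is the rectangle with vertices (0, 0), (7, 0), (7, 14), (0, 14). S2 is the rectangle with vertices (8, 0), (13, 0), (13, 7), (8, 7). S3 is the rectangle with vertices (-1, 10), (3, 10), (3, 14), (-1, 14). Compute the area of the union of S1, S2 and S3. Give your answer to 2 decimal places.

137.00

By inclusion–exclusion:
Individual areas: |S1| = 98, |S2| = 35, |S3| = 16.
|S1∩S2| = 0 (no overlap).
|S1∩S3|: x∈[0,3], y∈[10,14] → 3·4 = 12.
|S2∩S3| = 0 (no overlap).
|S1∩S2∩S3| = 0.
|S1 ∪ S2 ∪ S3| = 149 − 12 + 0 = 137.00.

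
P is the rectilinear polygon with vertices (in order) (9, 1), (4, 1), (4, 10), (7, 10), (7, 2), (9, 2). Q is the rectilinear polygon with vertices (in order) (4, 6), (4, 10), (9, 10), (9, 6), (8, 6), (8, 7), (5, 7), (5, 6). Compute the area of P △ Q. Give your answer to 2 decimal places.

26.00

|P| = 29, |Q| = 17, |P∩Q| = 10.
|P △ Q| = |P| + |Q| − 2·|P∩Q| = 29 + 17 − 20 = 26.00.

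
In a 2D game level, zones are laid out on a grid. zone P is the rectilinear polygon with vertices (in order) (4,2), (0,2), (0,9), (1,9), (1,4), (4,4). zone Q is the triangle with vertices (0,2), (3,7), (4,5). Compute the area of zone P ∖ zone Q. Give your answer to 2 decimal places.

11.53

|zone P| = 13, |zone P∩zone Q| = 1.4667.
|zone P ∖ zone Q| = |zone P| − |zone P∩zone Q| = 13 − 1.4667 = 11.53.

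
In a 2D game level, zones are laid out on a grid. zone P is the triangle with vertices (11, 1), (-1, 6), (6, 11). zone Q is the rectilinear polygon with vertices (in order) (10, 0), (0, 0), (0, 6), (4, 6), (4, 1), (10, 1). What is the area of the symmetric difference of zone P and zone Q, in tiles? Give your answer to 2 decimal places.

|zone P| = 47.5, |zone Q| = 30, |zone P∩zone Q| = 5.
|zone P △ zone Q| = |zone P| + |zone Q| − 2·|zone P∩zone Q| = 47.5 + 30 − 10 = 67.50.

67.50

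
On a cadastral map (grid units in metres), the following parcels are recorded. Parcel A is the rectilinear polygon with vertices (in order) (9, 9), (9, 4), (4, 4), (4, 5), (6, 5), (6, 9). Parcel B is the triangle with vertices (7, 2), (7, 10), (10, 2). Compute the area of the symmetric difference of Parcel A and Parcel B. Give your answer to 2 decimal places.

16.04

|Parcel A| = 17, |Parcel B| = 12, |Parcel A∩Parcel B| = 6.4792.
|Parcel A △ Parcel B| = |Parcel A| + |Parcel B| − 2·|Parcel A∩Parcel B| = 17 + 12 − 12.9583 = 16.04.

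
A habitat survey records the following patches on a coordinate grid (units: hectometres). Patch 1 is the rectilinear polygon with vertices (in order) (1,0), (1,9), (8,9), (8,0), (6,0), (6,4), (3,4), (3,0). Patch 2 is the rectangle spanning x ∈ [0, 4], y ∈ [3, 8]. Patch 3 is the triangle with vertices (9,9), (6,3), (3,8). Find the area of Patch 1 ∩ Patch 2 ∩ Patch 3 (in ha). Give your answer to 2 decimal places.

0.83

The intersection is the polygon with vertices (4,8), (4,6.333), (3,8).
By the shoelace formula its area is 0.83.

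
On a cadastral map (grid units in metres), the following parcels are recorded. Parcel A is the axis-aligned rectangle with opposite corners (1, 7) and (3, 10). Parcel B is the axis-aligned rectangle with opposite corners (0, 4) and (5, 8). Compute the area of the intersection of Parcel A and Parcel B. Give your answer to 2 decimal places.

2.00

|Parcel A∩Parcel B|: x∈[1,3], y∈[7,8] → 2·1 = 2.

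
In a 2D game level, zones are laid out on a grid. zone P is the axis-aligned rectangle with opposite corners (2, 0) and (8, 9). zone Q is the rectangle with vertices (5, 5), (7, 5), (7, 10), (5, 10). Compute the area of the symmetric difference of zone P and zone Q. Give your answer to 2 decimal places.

48.00

|zone P∩zone Q|: x∈[5,7], y∈[5,9] → 2·4 = 8.
|zone P △ zone Q| = |zone P| + |zone Q| − 2·|zone P∩zone Q| = 54 + 10 − 16 = 48.00.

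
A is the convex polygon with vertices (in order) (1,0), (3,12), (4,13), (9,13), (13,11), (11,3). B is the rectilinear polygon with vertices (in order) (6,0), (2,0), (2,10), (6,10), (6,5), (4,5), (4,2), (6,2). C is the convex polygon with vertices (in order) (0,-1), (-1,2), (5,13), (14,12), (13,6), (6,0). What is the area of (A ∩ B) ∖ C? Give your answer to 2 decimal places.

0.64

|A ∩ B| = 29.0667.
|(A ∩ B) ∩ C| = 28.4255.
|(A ∩ B) ∖ C| = 29.0667 − 28.4255 = 0.64.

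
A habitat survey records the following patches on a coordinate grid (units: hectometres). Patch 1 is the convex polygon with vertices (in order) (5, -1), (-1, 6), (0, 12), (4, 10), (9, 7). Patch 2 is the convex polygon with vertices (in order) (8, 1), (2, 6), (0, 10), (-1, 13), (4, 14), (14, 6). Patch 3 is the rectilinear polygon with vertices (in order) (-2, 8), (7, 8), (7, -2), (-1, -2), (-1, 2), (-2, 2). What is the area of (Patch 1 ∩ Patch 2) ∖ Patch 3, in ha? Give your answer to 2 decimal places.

|Patch 1 ∩ Patch 2| = 40.8987.
|(Patch 1 ∩ Patch 2) ∩ Patch 3| = 21.1765.
|(Patch 1 ∩ Patch 2) ∖ Patch 3| = 40.8987 − 21.1765 = 19.72.

19.72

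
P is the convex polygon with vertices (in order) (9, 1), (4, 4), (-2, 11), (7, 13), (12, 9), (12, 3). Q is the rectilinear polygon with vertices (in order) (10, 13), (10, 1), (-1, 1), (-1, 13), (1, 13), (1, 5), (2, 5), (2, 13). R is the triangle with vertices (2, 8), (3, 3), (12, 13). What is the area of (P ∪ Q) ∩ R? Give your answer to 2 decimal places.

26.28

The region (P ∪ Q) ∩ R is the polygon with vertices (10,10.778), (3,3), (2,8), (10,12).
By the shoelace formula its area is 26.28.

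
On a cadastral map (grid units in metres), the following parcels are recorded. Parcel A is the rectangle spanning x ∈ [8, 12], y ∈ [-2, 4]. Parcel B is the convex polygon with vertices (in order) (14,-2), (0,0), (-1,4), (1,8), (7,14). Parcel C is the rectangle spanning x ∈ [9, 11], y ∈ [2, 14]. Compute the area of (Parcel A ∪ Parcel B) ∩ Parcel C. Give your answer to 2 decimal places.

10.29

The region (Parcel A ∪ Parcel B) ∩ Parcel C is the polygon with vertices (11,4.857), (11,2), (9,2), (9,9.429).
By the shoelace formula its area is 10.29.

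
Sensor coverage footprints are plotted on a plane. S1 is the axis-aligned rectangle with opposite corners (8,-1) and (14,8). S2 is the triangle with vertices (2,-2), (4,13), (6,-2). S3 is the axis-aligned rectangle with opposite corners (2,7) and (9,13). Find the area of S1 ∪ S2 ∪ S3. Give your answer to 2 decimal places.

By inclusion–exclusion:
Individual areas: |S1| = 54, |S2| = 30, |S3| = 42.
|S1∩S2| = 0.
|S1∩S3|: x∈[8,9], y∈[7,8] → 1·1 = 1.
|S2∩S3| = 4.8.
|S1∩S2∩S3| = 0.
|S1 ∪ S2 ∪ S3| = 126 − 5.8 + 0 = 120.20.

120.20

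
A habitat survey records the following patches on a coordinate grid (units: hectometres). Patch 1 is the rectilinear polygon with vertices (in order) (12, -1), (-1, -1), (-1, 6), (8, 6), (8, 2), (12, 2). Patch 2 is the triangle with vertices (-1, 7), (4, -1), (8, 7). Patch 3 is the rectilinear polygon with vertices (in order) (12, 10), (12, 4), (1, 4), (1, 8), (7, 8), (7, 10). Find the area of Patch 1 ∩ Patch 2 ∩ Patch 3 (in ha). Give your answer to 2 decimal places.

The intersection is the polygon with vertices (6.5,4), (1,4), (1,6), (7.5,6).
By the shoelace formula its area is 12.00.

12.00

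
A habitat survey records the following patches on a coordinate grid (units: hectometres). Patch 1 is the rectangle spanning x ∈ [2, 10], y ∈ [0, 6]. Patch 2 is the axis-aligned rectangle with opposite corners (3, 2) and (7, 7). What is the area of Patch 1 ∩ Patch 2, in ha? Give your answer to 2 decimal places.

|Patch 1∩Patch 2|: x∈[3,7], y∈[2,6] → 4·4 = 16.

16.00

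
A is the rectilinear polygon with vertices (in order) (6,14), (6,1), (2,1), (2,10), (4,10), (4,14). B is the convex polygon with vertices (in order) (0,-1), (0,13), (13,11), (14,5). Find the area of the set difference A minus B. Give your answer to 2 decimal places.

|A| = 44, |A∩B| = 40.0806.
|A ∖ B| = |A| − |A∩B| = 44 − 40.0806 = 3.92.

3.92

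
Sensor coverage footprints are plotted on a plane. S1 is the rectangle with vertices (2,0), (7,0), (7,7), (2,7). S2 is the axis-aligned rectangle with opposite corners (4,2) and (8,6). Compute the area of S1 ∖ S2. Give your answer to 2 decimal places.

23.00

|S1∩S2|: x∈[4,7], y∈[2,6] → 3·4 = 12.
|S1| = 35.
|S1 ∖ S2| = |S1| − |S1∩S2| = 35 − 12 = 23.00.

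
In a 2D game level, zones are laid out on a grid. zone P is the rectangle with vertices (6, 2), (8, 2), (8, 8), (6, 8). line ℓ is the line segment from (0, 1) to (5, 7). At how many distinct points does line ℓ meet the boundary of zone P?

The segment lies entirely outside zone P and never meets its boundary.

0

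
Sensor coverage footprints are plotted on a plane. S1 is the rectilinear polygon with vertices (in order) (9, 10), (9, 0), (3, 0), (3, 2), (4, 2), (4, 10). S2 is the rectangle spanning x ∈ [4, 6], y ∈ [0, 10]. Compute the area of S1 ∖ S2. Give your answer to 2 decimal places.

|S1| = 52, |S1∩S2| = 20.
|S1 ∖ S2| = |S1| − |S1∩S2| = 52 − 20 = 32.00.

32.00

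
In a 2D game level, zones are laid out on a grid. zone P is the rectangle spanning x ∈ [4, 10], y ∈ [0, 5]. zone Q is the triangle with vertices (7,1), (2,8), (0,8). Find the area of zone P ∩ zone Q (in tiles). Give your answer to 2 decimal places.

The intersection is the polygon with vertices (4,5), (4.143,5), (7,1), (4,4).
By the shoelace formula its area is 1.79.

1.79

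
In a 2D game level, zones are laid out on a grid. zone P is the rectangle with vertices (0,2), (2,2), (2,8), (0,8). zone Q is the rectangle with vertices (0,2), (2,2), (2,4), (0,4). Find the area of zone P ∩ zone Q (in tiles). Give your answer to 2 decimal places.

|zone P∩zone Q|: x∈[0,2], y∈[2,4] → 2·2 = 4.

4.00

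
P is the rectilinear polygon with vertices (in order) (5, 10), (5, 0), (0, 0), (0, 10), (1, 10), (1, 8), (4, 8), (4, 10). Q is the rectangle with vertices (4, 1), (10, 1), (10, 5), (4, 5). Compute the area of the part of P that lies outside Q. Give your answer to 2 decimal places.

40.00

|P| = 44, |P∩Q| = 4.
|P ∖ Q| = |P| − |P∩Q| = 44 − 4 = 40.00.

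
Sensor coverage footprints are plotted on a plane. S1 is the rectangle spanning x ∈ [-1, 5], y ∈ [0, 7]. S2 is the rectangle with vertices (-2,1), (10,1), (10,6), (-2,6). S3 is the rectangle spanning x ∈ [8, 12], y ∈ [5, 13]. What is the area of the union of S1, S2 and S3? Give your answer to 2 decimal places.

By inclusion–exclusion:
Individual areas: |S1| = 42, |S2| = 60, |S3| = 32.
|S1∩S2|: x∈[-1,5], y∈[1,6] → 6·5 = 30.
|S1∩S3| = 0 (no overlap).
|S2∩S3|: x∈[8,10], y∈[5,6] → 2·1 = 2.
|S1∩S2∩S3| = 0.
|S1 ∪ S2 ∪ S3| = 134 − 32 + 0 = 102.00.

102.00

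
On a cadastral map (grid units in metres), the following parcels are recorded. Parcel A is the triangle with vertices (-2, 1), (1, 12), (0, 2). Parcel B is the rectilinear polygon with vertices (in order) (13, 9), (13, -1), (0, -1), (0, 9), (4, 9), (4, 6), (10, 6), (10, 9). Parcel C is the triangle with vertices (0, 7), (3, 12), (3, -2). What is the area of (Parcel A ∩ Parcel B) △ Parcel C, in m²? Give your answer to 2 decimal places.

|Parcel A ∩ Parcel B| = 2.3894.
|(Parcel A ∩ Parcel B) ∩ Parcel C| = 0.5385.
|(Parcel A ∩ Parcel B) △ Parcel C| = 2.3894 + 21 − 1.0769 = 22.31.

22.31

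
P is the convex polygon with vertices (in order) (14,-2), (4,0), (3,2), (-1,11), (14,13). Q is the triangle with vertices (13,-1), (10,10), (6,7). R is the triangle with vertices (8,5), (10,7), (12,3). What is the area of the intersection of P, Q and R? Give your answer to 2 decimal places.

5.98

The intersection is the polygon with vertices (11.895,3.053), (8,5), (10,7), (11.8,3.4).
By the shoelace formula its area is 5.98.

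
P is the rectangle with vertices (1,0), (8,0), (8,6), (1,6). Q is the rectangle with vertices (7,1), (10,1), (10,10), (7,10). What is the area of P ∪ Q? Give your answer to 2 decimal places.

By inclusion–exclusion:
Individual areas: |P| = 42, |Q| = 27.
|P∩Q|: x∈[7,8], y∈[1,6] → 1·5 = 5.
|P ∪ Q| = 69 − 5 = 64.00.

64.00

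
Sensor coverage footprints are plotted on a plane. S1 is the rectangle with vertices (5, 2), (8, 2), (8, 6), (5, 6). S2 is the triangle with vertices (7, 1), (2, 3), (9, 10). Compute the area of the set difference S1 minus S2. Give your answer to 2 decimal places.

|S1| = 12, |S1∩S2| = 10.6389.
|S1 ∖ S2| = |S1| − |S1∩S2| = 12 − 10.6389 = 1.36.

1.36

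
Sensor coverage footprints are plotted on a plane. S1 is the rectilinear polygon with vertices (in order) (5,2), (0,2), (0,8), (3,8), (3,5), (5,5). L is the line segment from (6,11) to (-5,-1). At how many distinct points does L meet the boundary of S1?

The segment meets the boundary at (0,4.455), (3,7.727).

2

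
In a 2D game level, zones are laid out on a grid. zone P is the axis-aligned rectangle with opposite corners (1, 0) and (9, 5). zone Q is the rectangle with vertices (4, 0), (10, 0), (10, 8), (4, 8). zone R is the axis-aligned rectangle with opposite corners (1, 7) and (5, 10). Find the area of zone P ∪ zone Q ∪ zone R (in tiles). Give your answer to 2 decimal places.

74.00

By inclusion–exclusion:
Individual areas: |zone P| = 40, |zone Q| = 48, |zone R| = 12.
|zone P∩zone Q|: x∈[4,9], y∈[0,5] → 5·5 = 25.
|zone P∩zone R| = 0 (no overlap).
|zone Q∩zone R|: x∈[4,5], y∈[7,8] → 1·1 = 1.
|zone P∩zone Q∩zone R| = 0.
|zone P ∪ zone Q ∪ zone R| = 100 − 26 + 0 = 74.00.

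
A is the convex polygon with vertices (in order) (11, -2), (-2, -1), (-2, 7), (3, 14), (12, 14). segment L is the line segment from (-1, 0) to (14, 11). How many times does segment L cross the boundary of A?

1

The segment meets the boundary at (11.707,9.319).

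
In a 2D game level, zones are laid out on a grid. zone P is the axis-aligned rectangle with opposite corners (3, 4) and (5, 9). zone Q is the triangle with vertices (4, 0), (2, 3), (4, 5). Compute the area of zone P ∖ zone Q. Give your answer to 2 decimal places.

|zone P| = 10, |zone P∩zone Q| = 0.5.
|zone P ∖ zone Q| = |zone P| − |zone P∩zone Q| = 10 − 0.5 = 9.50.

9.50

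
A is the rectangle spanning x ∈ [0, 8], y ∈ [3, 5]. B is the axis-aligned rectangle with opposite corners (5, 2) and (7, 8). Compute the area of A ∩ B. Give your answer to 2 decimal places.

|A∩B|: x∈[5,7], y∈[3,5] → 2·2 = 4.

4.00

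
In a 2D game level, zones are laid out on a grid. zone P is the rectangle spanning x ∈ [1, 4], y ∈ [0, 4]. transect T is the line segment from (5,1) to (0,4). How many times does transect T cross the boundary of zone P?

2

The segment meets the boundary at (1,3.4), (4,1.6).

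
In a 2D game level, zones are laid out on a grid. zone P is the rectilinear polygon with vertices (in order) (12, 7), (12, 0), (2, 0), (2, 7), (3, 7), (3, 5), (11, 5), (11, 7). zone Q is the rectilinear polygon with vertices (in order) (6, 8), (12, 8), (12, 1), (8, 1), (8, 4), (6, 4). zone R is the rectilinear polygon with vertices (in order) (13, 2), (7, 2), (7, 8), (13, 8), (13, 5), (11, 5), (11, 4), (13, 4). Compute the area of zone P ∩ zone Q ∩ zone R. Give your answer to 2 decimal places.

14.00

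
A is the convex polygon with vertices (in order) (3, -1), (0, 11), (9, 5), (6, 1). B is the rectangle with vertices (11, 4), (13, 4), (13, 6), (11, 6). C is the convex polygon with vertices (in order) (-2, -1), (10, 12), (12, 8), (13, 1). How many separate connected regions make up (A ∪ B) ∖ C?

(A ∪ B) ∖ C splits into 3 disjoint pieces (area 0.4704, area 18.1161, area 1.1429).

3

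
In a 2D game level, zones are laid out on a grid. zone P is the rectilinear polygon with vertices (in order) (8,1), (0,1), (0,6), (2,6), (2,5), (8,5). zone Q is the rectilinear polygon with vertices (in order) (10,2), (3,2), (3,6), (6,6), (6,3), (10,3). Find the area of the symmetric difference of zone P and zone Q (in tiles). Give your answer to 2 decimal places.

28.00

|zone P| = 34, |zone Q| = 16, |zone P∩zone Q| = 11.
|zone P △ zone Q| = |zone P| + |zone Q| − 2·|zone P∩zone Q| = 34 + 16 − 22 = 28.00.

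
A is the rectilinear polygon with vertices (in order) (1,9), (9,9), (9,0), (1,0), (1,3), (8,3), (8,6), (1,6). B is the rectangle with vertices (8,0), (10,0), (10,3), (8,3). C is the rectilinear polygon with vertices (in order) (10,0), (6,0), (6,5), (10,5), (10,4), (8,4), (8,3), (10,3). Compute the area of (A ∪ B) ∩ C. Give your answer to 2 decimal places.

|A ∪ B| = 54.
|(A ∪ B) ∩ C| = 13.00.

13.00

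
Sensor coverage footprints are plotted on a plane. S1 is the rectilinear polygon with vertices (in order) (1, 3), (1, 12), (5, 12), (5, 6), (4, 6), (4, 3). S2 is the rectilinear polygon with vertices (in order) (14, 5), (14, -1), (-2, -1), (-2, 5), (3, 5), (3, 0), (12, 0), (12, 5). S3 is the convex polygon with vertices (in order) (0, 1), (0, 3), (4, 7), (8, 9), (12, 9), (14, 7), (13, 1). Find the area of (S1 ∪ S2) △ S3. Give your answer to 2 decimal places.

|S1 ∪ S2| = 80.
|(S1 ∪ S2) ∩ S3| = 20.5833.
|(S1 ∪ S2) △ S3| = 80 + 87 − 41.1667 = 125.83.

125.83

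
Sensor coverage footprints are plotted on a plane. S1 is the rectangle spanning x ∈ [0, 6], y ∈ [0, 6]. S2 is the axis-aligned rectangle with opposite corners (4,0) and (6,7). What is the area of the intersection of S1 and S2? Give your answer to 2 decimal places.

12.00

|S1∩S2|: x∈[4,6], y∈[0,6] → 2·6 = 12.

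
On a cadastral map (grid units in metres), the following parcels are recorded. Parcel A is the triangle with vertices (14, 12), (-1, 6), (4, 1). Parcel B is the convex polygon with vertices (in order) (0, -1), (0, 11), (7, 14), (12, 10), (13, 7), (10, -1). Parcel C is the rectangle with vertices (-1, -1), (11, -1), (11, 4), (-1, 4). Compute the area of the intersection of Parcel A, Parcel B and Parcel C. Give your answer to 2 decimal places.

The intersection is the polygon with vertices (4,1), (1,4), (6.727,4).
By the shoelace formula its area is 8.59.

8.59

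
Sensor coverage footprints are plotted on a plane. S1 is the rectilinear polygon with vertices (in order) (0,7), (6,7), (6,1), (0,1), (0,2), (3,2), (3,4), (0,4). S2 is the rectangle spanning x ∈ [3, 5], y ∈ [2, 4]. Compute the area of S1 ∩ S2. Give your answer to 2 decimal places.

The intersection is the polygon with vertices (3,4), (5,4), (5,2), (3,2).
By the shoelace formula its area is 4.00.

4.00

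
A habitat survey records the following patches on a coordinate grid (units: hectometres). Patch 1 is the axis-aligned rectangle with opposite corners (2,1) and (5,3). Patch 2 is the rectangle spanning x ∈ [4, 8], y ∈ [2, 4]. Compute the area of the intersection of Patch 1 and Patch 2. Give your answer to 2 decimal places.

1.00

|Patch 1∩Patch 2|: x∈[4,5], y∈[2,3] → 1·1 = 1.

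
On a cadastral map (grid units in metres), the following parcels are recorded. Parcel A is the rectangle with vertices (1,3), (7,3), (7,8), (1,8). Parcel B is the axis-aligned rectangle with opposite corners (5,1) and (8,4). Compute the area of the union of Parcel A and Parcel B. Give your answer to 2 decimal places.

By inclusion–exclusion:
Individual areas: |Parcel A| = 30, |Parcel B| = 9.
|Parcel A∩Parcel B|: x∈[5,7], y∈[3,4] → 2·1 = 2.
|Parcel A ∪ Parcel B| = 39 − 2 = 37.00.

37.00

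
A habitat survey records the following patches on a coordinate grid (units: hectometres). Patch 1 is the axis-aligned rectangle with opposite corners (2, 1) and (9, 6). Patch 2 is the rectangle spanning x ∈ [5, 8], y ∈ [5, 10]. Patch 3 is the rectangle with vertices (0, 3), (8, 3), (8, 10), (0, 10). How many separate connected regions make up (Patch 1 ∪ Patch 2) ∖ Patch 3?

1

(Patch 1 ∪ Patch 2) ∖ Patch 3 is a single connected region.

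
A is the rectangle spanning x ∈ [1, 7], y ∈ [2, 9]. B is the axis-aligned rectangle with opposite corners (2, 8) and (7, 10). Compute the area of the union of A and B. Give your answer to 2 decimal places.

47.00

By inclusion–exclusion:
Individual areas: |A| = 42, |B| = 10.
|A∩B|: x∈[2,7], y∈[8,9] → 5·1 = 5.
|A ∪ B| = 52 − 5 = 47.00.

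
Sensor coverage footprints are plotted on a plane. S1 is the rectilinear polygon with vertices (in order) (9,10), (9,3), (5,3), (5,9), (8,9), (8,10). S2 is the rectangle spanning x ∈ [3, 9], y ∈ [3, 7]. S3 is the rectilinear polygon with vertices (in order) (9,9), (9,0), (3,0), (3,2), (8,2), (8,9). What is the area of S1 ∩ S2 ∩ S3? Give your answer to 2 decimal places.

4.00

The intersection is the polygon with vertices (8,3), (8,7), (9,7), (9,3).
By the shoelace formula its area is 4.00.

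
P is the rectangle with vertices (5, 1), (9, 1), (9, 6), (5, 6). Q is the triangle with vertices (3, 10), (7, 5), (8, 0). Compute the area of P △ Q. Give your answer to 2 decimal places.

17.60

|P| = 20, |Q| = 7.5, |P∩Q| = 4.95.
|P △ Q| = |P| + |Q| − 2·|P∩Q| = 20 + 7.5 − 9.9 = 17.60.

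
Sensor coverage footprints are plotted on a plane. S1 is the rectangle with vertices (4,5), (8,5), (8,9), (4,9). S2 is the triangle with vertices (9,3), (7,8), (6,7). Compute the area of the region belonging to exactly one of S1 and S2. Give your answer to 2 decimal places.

14.00

|S1| = 16, |S2| = 3.5, |S1∩S2| = 2.75.
|S1 △ S2| = |S1| + |S2| − 2·|S1∩S2| = 16 + 3.5 − 5.5 = 14.00.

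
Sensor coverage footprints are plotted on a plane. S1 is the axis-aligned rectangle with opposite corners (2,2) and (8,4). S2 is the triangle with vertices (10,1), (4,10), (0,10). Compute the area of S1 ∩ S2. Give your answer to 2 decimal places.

The intersection is the polygon with vertices (8,2.8), (6.667,4), (8,4).
By the shoelace formula its area is 0.80.

0.80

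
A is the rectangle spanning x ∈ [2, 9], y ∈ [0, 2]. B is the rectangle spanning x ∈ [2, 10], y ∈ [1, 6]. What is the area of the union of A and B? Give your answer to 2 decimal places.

47.00

By inclusion–exclusion:
Individual areas: |A| = 14, |B| = 40.
|A∩B|: x∈[2,9], y∈[1,2] → 7·1 = 7.
|A ∪ B| = 54 − 7 = 47.00.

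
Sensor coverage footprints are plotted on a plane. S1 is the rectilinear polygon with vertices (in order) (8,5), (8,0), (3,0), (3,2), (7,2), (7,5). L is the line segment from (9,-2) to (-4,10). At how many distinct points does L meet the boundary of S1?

2

The segment meets the boundary at (4.667,2), (6.833,0).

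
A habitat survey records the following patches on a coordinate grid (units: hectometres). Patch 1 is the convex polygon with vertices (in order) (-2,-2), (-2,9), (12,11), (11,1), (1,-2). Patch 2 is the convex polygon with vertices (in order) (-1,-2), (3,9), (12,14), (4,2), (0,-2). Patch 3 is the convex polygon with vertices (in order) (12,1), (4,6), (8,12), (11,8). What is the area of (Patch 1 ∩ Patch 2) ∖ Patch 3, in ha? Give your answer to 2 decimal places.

34.60

|Patch 1 ∩ Patch 2| = 47.9119.
|(Patch 1 ∩ Patch 2) ∩ Patch 3| = 13.3126.
|(Patch 1 ∩ Patch 2) ∖ Patch 3| = 47.9119 − 13.3126 = 34.60.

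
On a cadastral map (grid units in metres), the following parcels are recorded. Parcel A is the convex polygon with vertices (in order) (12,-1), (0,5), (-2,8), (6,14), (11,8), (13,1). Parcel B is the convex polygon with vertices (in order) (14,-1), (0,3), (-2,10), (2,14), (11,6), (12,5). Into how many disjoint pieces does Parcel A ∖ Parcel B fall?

Parcel A ∖ Parcel B splits into 3 disjoint pieces (area 0.8333, area 0.5294, area 18.5458).

3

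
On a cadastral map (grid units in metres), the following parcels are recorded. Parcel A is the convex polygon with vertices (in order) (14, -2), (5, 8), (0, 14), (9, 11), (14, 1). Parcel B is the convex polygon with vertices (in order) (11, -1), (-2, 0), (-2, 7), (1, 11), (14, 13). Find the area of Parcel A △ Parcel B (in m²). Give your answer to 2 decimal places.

|Parcel A| = 60.5, |Parcel B| = 171.5, |Parcel A∩Parcel B| = 45.2939.
|Parcel A △ Parcel B| = |Parcel A| + |Parcel B| − 2·|Parcel A∩Parcel B| = 60.5 + 171.5 − 90.5877 = 141.41.

141.41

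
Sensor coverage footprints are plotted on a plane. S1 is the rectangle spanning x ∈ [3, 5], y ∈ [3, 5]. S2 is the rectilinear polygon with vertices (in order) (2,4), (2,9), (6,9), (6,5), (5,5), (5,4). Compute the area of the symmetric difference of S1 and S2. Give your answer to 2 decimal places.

19.00

|S1| = 4, |S2| = 19, |S1∩S2| = 2.
|S1 △ S2| = |S1| + |S2| − 2·|S1∩S2| = 4 + 19 − 4 = 19.00.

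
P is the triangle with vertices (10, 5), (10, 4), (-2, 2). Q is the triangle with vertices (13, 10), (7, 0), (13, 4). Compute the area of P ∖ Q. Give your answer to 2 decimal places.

5.67

|P| = 6, |P∩Q| = 0.3333.
|P ∖ Q| = |P| − |P∩Q| = 6 − 0.3333 = 5.67.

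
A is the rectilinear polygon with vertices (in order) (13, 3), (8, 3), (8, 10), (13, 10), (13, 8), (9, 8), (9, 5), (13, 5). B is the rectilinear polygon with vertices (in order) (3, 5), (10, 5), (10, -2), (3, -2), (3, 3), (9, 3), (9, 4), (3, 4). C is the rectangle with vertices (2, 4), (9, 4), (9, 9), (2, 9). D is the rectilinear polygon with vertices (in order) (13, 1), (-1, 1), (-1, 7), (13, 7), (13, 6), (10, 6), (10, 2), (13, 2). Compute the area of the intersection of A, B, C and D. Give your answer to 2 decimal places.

The intersection is the polygon with vertices (8,5), (9,5), (9,4), (8,4).
By the shoelace formula its area is 1.00.

1.00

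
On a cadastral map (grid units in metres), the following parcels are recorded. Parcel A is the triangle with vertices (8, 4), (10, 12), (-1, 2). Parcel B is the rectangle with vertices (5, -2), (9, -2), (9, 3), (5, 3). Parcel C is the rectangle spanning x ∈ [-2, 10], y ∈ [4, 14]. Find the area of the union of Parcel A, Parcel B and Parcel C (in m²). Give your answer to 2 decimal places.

By inclusion–exclusion:
Individual areas: |Parcel A| = 34, |Parcel B| = 20, |Parcel C| = 120.
|Parcel A∩Parcel B| = 0.
|Parcel A∩Parcel C| = 27.2.
|Parcel B∩Parcel C| = 0 (no overlap).
|Parcel A∩Parcel B∩Parcel C| = 0.
|Parcel A ∪ Parcel B ∪ Parcel C| = 174 − 27.2 + 0 = 146.80.

146.80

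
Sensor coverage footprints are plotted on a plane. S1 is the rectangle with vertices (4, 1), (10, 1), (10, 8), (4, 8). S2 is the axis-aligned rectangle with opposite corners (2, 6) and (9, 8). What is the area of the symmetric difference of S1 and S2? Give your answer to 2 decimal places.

36.00

|S1∩S2|: x∈[4,9], y∈[6,8] → 5·2 = 10.
|S1 △ S2| = |S1| + |S2| − 2·|S1∩S2| = 42 + 14 − 20 = 36.00.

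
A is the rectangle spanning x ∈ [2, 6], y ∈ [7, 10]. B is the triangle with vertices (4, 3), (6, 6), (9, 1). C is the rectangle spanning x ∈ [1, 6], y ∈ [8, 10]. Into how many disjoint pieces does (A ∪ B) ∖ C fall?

2

(A ∪ B) ∖ C splits into 2 disjoint pieces (area 4, area 9.5).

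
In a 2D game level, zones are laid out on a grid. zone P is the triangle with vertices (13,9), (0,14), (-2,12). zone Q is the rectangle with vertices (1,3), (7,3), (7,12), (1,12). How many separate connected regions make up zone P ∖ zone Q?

zone P ∖ zone Q splits into 2 disjoint pieces (area 3.3231, area 8.1).

2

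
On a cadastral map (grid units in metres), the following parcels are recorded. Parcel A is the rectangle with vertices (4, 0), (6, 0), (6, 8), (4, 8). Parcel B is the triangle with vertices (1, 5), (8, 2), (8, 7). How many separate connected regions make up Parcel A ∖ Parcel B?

2

Parcel A ∖ Parcel B splits into 2 disjoint pieces (area 6.5714, area 3.7143).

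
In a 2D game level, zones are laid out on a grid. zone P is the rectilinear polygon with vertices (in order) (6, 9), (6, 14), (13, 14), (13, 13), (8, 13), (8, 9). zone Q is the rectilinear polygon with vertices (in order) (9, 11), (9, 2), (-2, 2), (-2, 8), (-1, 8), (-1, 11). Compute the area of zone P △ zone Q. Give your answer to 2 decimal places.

|zone P| = 15, |zone Q| = 96, |zone P∩zone Q| = 4.
|zone P △ zone Q| = |zone P| + |zone Q| − 2·|zone P∩zone Q| = 15 + 96 − 8 = 103.00.

103.00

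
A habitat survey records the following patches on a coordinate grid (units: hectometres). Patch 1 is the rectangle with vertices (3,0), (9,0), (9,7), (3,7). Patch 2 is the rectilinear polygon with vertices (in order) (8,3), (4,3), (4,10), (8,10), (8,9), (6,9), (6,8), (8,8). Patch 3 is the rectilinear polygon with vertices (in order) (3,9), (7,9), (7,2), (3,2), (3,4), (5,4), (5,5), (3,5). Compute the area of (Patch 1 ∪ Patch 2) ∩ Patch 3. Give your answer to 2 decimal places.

23.00

|Patch 1 ∪ Patch 2| = 52.
|(Patch 1 ∪ Patch 2) ∩ Patch 3| = 23.00.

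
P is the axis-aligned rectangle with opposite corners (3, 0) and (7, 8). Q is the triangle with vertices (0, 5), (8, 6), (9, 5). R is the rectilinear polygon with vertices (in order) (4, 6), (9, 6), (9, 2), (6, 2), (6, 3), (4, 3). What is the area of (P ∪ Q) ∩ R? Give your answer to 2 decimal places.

11.44

|P ∪ Q| = 34.
|(P ∪ Q) ∩ R| = 11.44.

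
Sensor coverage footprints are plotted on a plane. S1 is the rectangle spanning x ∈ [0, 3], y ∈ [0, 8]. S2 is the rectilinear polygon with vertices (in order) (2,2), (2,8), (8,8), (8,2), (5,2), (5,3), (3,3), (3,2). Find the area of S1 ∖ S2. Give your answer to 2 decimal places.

|S1| = 24, |S1∩S2| = 6.
|S1 ∖ S2| = |S1| − |S1∩S2| = 24 − 6 = 18.00.

18.00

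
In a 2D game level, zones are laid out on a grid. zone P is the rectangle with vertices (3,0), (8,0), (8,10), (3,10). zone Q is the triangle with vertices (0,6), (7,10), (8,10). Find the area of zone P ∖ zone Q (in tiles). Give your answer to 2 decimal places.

48.32

|zone P| = 50, |zone P∩zone Q| = 1.6786.
|zone P ∖ zone Q| = |zone P| − |zone P∩zone Q| = 50 − 1.6786 = 48.32.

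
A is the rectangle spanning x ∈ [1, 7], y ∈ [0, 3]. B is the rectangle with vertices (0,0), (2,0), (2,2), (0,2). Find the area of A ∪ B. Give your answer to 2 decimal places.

By inclusion–exclusion:
Individual areas: |A| = 18, |B| = 4.
|A∩B|: x∈[1,2], y∈[0,2] → 1·2 = 2.
|A ∪ B| = 22 − 2 = 20.00.

20.00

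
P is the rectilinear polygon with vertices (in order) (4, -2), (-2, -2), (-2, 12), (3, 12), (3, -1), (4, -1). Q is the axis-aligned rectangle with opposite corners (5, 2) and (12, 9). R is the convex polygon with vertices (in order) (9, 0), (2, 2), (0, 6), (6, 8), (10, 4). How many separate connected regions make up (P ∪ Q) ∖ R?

(P ∪ Q) ∖ R splits into 2 disjoint pieces (area 61.3571, area 27.6667).

2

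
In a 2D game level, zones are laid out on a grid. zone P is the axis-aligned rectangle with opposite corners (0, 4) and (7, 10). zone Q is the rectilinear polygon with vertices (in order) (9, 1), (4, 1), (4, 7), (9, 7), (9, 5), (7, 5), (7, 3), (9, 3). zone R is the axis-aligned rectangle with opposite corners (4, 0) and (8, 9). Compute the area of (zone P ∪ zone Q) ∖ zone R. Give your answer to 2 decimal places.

31.00

|zone P ∪ zone Q| = 59.
|(zone P ∪ zone Q) ∩ zone R| = 28.
|(zone P ∪ zone Q) ∖ zone R| = 59 − 28 = 31.00.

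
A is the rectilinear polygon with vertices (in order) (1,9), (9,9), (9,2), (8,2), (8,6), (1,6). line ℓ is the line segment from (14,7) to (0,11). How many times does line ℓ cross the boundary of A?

2

The segment meets the boundary at (7,9), (9,8.429).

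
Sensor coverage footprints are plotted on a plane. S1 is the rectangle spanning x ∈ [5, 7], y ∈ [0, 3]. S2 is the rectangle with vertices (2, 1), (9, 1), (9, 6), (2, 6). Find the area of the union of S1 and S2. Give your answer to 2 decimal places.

37.00

By inclusion–exclusion:
Individual areas: |S1| = 6, |S2| = 35.
|S1∩S2|: x∈[5,7], y∈[1,3] → 2·2 = 4.
|S1 ∪ S2| = 41 − 4 = 37.00.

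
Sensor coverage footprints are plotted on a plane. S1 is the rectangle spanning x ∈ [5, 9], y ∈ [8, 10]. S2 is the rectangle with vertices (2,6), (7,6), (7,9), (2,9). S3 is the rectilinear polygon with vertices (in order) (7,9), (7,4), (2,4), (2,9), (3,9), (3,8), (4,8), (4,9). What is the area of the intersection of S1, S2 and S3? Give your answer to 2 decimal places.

The intersection is the polygon with vertices (5,9), (7,9), (7,8), (5,8).
By the shoelace formula its area is 2.00.

2.00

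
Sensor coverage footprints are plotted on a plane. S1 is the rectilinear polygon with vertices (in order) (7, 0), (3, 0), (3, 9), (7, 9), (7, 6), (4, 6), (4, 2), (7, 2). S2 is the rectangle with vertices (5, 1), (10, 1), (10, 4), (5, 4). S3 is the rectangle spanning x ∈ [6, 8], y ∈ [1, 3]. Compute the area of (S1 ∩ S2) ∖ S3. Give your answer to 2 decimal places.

1.00

|S1 ∩ S2| = 2.
|(S1 ∩ S2) ∩ S3| = 1.
|(S1 ∩ S2) ∖ S3| = 2 − 1 = 1.00.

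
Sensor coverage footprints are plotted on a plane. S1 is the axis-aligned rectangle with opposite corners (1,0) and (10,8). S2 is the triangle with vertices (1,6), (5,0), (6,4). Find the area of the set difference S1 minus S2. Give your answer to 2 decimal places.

|S1| = 72, |S1∩S2| = 11.
|S1 ∖ S2| = |S1| − |S1∩S2| = 72 − 11 = 61.00.

61.00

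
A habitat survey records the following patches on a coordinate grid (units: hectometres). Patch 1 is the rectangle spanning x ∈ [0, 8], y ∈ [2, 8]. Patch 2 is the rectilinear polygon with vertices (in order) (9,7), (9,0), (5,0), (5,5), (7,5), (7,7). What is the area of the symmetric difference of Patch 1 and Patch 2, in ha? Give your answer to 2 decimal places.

|Patch 1| = 48, |Patch 2| = 24, |Patch 1∩Patch 2| = 11.
|Patch 1 △ Patch 2| = |Patch 1| + |Patch 2| − 2·|Patch 1∩Patch 2| = 48 + 24 − 22 = 50.00.

50.00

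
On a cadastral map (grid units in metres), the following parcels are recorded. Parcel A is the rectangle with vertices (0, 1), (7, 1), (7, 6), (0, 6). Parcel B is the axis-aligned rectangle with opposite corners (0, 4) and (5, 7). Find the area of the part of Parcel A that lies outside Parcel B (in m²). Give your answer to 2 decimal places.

25.00

|Parcel A∩Parcel B|: x∈[0,5], y∈[4,6] → 5·2 = 10.
|Parcel A| = 35.
|Parcel A ∖ Parcel B| = |Parcel A| − |Parcel A∩Parcel B| = 35 − 10 = 25.00.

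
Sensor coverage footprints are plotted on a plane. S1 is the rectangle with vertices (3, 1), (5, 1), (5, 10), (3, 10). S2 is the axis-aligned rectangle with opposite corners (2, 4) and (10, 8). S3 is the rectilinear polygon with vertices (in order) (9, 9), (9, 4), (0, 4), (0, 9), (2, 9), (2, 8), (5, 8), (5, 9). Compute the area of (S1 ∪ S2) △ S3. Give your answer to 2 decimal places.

28.00

|S1 ∪ S2| = 42.
|(S1 ∪ S2) ∩ S3| = 28.
|(S1 ∪ S2) △ S3| = 42 + 42 − 56 = 28.00.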